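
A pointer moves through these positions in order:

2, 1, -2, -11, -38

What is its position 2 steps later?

-362

The jumps are -1, -3, -9, -27 — a geometric progression with ratio 3.
step 5: -38 − 81 → -119
step 6: -119 − 243 → -362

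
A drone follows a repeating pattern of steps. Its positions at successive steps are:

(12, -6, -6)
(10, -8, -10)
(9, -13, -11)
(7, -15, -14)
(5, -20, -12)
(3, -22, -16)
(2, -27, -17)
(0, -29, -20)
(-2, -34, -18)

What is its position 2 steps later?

The moves between consecutive positions are (-2, -2, -4), (-1, -5, -1), (-2, -2, -3), (-2, -5, +2), (-2, -2, -4), (-1, -5, -1), (-2, -2, -3), (-2, -5, +2); they repeat the 4-cycle [(-2, -2, -4), (-1, -5, -1), (-2, -2, -3), (-2, -5, +2)].
step 9: apply (-2, -2, -4) → (-4, -36, -22)
step 10: apply (-1, -5, -1) → (-5, -41, -23)

(-5, -41, -23)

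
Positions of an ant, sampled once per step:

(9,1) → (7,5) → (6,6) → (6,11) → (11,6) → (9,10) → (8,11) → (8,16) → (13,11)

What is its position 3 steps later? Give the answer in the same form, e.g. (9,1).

(10,21)

Step-to-step displacements: (-2,+4), (-1,+1), (+0,+5), (+5,-5), (-2,+4), (-1,+1), (+0,+5), (+5,-5) — a repeating cycle of length 4.
step 9: apply (-2,+4) → (11,15)
step 10: apply (-1,+1) → (10,16)
step 11: apply (+0,+5) → (10,21)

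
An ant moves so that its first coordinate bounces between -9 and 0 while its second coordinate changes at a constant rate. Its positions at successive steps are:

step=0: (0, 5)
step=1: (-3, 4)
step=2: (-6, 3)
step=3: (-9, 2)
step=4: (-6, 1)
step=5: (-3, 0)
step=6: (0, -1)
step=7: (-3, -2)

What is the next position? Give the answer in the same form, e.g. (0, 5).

(-6, -3)

The first coordinate travels 3 per step and bounces off the walls at -9 and 0.
  step 8: -3 → -6
The second coordinate changes by -1 each step: at step 8 it is -3.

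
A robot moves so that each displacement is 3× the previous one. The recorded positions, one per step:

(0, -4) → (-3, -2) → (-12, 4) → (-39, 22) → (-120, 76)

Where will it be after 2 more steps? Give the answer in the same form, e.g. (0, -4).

Step-to-step displacements: (-3, +2), (-9, +6), (-27, +18), (-81, +54); each is 3× the previous.
step 5: (-120, 76) + (-243, +162) → (-363, 238)
step 6: (-363, 238) + (-729, +486) → (-1092, 724)

(-1092, 724)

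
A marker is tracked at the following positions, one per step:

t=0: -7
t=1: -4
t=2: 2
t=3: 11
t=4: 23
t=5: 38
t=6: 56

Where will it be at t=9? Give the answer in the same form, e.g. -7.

Taking differences between consecutive positions: +3, +6, +9, +12, +15, +18. These grow by +3 each step.
step 7: 56 + 21 → 77
step 8: 77 + 24 → 101
step 9: 101 + 27 → 128

128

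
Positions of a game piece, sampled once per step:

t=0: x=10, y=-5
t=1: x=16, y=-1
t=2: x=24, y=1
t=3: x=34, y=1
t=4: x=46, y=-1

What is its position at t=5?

First differences are (+6,+4), (+8,+2), (+10,+0), (+12,-2); their common second difference is (+2,-2) (constant acceleration).
step 5: x=46, y=-1 + (+14,-4) → x=60, y=-5

x=60, y=-5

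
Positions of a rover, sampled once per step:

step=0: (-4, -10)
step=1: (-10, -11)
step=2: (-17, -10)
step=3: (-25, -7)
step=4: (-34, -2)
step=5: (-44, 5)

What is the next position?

First differences are (-6, -1), (-7, +1), (-8, +3), (-9, +5), (-10, +7); their common second difference is (-1, +2) (constant acceleration).
step 6: (-44, 5) + (-11, +9) → (-55, 14)

(-55, 14)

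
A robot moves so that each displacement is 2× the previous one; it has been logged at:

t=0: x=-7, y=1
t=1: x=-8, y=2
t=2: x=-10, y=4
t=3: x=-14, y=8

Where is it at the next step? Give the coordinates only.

x=-22, y=16

Step-to-step displacements: (-1, +1), (-2, +2), (-4, +4); each is 2× the previous.
step 4: x=-14, y=8 + (-8, +8) → x=-22, y=16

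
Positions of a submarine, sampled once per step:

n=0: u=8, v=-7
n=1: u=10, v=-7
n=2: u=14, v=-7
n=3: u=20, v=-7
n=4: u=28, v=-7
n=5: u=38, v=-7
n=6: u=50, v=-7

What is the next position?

Taking differences between consecutive positions: (+2, +0), (+4, +0), (+6, +0), (+8, +0), (+10, +0), (+12, +0). These grow by (+2, +0) each step.
step 7: u=50, v=-7 + (+14, +0) → u=64, v=-7

u=64, v=-7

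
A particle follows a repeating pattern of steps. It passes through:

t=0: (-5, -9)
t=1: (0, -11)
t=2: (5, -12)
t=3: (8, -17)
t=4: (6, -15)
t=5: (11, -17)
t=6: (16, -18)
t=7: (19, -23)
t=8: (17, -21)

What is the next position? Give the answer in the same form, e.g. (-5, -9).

(22, -23)

Step-to-step displacements: (+5, -2), (+5, -1), (+3, -5), (-2, +2), (+5, -2), (+5, -1), (+3, -5), (-2, +2) — a repeating cycle of length 4.
step 9: apply (+5, -2) → (22, -23)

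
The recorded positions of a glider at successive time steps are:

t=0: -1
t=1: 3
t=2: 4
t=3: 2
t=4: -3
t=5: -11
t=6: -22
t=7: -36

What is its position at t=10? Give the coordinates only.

-96

Taking differences between consecutive positions: +4, +1, -2, -5, -8, -11, -14. These grow by -3 each step.
step 8: -36 − 17 → -53
step 9: -53 − 20 → -73
step 10: -73 − 23 → -96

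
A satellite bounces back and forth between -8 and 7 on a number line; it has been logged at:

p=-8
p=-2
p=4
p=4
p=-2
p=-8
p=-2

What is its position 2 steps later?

The value travels 6 per step and bounces off the walls at -8 and 7.
  step 7: -2 → 4
  step 8: 4 → 4

p=4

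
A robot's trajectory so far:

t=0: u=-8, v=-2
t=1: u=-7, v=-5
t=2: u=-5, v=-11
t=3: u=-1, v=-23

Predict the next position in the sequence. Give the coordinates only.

u=7, v=-47

Step-to-step displacements: (+1, -3), (+2, -6), (+4, -12); each is 2× the previous.
step 4: u=-1, v=-23 + (+8, -24) → u=7, v=-47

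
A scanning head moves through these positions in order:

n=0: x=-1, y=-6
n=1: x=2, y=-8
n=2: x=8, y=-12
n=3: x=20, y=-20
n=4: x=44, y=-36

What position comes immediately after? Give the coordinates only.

x=92, y=-68

Consecutive displacements (+3,-2), (+6,-4), (+12,-8), (+24,-16) scale by a factor of 2 each step.
step 5: x=44, y=-36 + (+48,-32) → x=92, y=-68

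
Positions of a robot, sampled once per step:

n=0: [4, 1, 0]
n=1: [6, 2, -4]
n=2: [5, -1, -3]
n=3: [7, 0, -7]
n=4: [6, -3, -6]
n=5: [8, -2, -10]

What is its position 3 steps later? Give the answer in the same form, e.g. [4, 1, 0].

Step-to-step displacements: [+2, +1, -4], [-1, -3, +1], [+2, +1, -4], [-1, -3, +1], [+2, +1, -4] — a repeating cycle of length 2.
step 6: apply [-1, -3, +1] → [7, -5, -9]
step 7: apply [+2, +1, -4] → [9, -4, -13]
step 8: apply [-1, -3, +1] → [8, -7, -12]

[8, -7, -12]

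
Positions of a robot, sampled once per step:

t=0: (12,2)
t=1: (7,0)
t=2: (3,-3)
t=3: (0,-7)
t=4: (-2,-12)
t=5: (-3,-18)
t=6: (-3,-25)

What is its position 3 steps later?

First differences are (-5,-2), (-4,-3), (-3,-4), (-2,-5), (-1,-6), (+0,-7); their common second difference is (+1,-1) (constant acceleration).
step 7: (-3,-25) + (+1,-8) → (-2,-33)
step 8: (-2,-33) + (+2,-9) → (0,-42)
step 9: (0,-42) + (+3,-10) → (3,-52)

(3,-52)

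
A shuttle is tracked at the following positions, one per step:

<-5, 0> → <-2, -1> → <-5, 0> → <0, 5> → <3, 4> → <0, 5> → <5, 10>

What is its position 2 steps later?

<5, 10>

The moves between consecutive positions are <+3, -1>, <-3, +1>, <+5, +5>, <+3, -1>, <-3, +1>, <+5, +5>; they repeat the 3-cycle [<+3, -1>, <-3, +1>, <+5, +5>].
step 7: apply <+3, -1> → <8, 9>
step 8: apply <-3, +1> → <5, 10>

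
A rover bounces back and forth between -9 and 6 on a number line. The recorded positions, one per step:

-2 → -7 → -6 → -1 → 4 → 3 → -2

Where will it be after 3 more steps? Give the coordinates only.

-1

The value travels 5 per step and bounces off the walls at -9 and 6.
  step 7: -2 → -7
  step 8: -7 → -6
  step 9: -6 → -1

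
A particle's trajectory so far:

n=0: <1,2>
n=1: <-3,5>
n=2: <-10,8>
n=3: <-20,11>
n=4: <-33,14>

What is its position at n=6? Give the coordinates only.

<-68,20>

Successive displacements: <-4,+3>, <-7,+3>, <-10,+3>, <-13,+3> — each changes by <-3,+0>.
step 5: <-33,14> + <-16,+3> → <-49,17>
step 6: <-49,17> + <-19,+3> → <-68,20>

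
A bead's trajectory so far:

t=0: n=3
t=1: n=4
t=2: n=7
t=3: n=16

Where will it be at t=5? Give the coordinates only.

Consecutive displacements +1, +3, +9 scale by a factor of 3 each step.
step 4: 16 + 27 → n=43
step 5: 43 + 81 → n=124

n=124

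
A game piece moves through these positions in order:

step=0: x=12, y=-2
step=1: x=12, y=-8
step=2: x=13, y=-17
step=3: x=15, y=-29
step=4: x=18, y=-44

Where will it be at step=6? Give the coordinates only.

First differences are (+0, -6), (+1, -9), (+2, -12), (+3, -15); their common second difference is (+1, -3) (constant acceleration).
step 5: x=18, y=-44 + (+4, -18) → x=22, y=-62
step 6: x=22, y=-62 + (+5, -21) → x=27, y=-83

x=27, y=-83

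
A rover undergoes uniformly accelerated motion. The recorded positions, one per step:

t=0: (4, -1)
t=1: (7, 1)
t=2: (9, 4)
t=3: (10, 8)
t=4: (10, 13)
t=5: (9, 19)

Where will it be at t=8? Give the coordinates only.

Taking differences between consecutive positions: (+3, +2), (+2, +3), (+1, +4), (+0, +5), (-1, +6). These grow by (-1, +1) each step.
step 6: (9, 19) + (-2, +7) → (7, 26)
step 7: (7, 26) + (-3, +8) → (4, 34)
step 8: (4, 34) + (-4, +9) → (0, 43)

(0, 43)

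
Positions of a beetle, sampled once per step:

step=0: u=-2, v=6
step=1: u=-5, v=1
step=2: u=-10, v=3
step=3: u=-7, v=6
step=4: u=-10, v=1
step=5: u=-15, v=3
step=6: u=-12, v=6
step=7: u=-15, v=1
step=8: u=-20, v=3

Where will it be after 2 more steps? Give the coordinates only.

Step-to-step displacements: (-3,-5), (-5,+2), (+3,+3), (-3,-5), (-5,+2), (+3,+3), (-3,-5), (-5,+2) — a repeating cycle of length 3.
step 9: apply (+3,+3) → u=-17, v=6
step 10: apply (-3,-5) → u=-20, v=1

u=-20, v=1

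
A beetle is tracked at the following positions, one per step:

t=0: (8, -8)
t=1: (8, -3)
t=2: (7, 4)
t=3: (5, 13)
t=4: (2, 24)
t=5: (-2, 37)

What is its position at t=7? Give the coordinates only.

(-13, 69)

First differences are (+0, +5), (-1, +7), (-2, +9), (-3, +11), (-4, +13); their common second difference is (-1, +2) (constant acceleration).
step 6: (-2, 37) + (-5, +15) → (-7, 52)
step 7: (-7, 52) + (-6, +17) → (-13, 69)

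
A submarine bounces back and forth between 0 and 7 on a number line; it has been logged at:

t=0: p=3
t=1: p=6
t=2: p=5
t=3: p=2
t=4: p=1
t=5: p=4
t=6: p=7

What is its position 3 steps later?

The value reflects between 0 and 7, moving 3 per step.
  step 7: 7 → 4
  step 8: 4 → 1
  step 9: 1 → 2

p=2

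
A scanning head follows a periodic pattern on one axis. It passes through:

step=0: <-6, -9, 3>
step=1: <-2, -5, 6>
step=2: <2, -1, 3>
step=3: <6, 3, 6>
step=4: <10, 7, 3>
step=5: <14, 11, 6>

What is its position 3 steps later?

First: linear, +4 per step → 26 at step 8.
Second: linear, +4 per step → 23 at step 8.
Third: cycles through 3, 6 every 2 steps. Step 8 lands at position 0 of the cycle → 3.

<26, 23, 3>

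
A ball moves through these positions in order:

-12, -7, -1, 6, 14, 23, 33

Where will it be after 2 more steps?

Taking differences between consecutive positions: +5, +6, +7, +8, +9, +10. These grow by +1 each step.
step 7: 33 + 11 → 44
step 8: 44 + 12 → 56

56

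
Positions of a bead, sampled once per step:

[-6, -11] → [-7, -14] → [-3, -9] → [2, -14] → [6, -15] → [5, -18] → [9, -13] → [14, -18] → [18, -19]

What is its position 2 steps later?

[21, -17]

Step-to-step displacements: [-1, -3], [+4, +5], [+5, -5], [+4, -1], [-1, -3], [+4, +5], [+5, -5], [+4, -1] — a repeating cycle of length 4.
step 9: apply [-1, -3] → [17, -22]
step 10: apply [+4, +5] → [21, -17]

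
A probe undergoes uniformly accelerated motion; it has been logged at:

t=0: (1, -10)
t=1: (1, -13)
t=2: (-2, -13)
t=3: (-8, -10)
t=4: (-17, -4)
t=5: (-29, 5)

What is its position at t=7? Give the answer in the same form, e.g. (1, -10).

Taking differences between consecutive positions: (+0, -3), (-3, +0), (-6, +3), (-9, +6), (-12, +9). These grow by (-3, +3) each step.
step 6: (-29, 5) + (-15, +12) → (-44, 17)
step 7: (-44, 17) + (-18, +15) → (-62, 32)

(-62, 32)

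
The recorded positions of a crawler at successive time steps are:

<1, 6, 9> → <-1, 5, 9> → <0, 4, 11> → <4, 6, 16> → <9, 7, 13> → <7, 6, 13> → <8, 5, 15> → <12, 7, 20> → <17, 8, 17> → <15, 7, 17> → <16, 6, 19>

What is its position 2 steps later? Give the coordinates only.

<25, 9, 21>

Differencing gives <-2, -1, +0>, <+1, -1, +2>, <+4, +2, +5>, <+5, +1, -3>, <-2, -1, +0>, <+1, -1, +2>, <+4, +2, +5>, <+5, +1, -3>, <-2, -1, +0>, <+1, -1, +2>. This is the pattern <-2, -1, +0>, <+1, -1, +2>, <+4, +2, +5>, <+5, +1, -3> repeated.
step 11: apply <+4, +2, +5> → <20, 8, 24>
step 12: apply <+5, +1, -3> → <25, 9, 21>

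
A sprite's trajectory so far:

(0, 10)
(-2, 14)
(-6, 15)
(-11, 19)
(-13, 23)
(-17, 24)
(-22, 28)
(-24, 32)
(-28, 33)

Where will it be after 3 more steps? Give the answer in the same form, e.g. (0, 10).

Step-to-step displacements: (-2, +4), (-4, +1), (-5, +4), (-2, +4), (-4, +1), (-5, +4), (-2, +4), (-4, +1) — a repeating cycle of length 3.
step 9: apply (-5, +4) → (-33, 37)
step 10: apply (-2, +4) → (-35, 41)
step 11: apply (-4, +1) → (-39, 42)

(-39, 42)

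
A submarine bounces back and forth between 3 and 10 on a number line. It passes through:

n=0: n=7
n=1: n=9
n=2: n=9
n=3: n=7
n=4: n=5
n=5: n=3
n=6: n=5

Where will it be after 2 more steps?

The value reflects between 3 and 10, moving 2 per step.
  step 7: 5 → 7
  step 8: 7 → 9

n=9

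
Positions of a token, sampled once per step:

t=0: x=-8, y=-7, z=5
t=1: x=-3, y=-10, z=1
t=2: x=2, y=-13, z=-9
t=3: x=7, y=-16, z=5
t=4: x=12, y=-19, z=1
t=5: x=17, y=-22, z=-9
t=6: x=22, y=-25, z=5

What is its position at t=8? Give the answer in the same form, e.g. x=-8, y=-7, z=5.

The x coordinate changes by +5 each step, so at step 8 it is -8 + 8·(5) = 32.
The y coordinate changes by -3 each step, so at step 8 it is -7 + 8·(-3) = -31.
The z coordinate repeats the cycle [5, 1, -9] with period 3; step 8 mod 3 = 2, giving -9.

x=32, y=-31, z=-9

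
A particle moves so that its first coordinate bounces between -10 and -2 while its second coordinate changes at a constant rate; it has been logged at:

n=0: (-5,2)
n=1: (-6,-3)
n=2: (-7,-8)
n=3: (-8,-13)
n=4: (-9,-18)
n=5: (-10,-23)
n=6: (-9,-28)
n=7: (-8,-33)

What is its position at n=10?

(-5,-48)

The first coordinate reflects between -10 and -2, moving 1 per step.
  step 8: -8 → -7
  step 9: -7 → -6
  step 10: -6 → -5
The second coordinate changes by -5 each step: at step 10 it is -48.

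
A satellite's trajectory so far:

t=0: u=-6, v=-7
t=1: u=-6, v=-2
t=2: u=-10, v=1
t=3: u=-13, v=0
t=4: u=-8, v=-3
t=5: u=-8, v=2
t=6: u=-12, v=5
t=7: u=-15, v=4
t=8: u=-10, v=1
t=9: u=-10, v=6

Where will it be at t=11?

u=-17, v=8

The moves between consecutive positions are (+0, +5), (-4, +3), (-3, -1), (+5, -3), (+0, +5), (-4, +3), (-3, -1), (+5, -3), (+0, +5); they repeat the 4-cycle [(+0, +5), (-4, +3), (-3, -1), (+5, -3)].
step 10: apply (-4, +3) → u=-14, v=9
step 11: apply (-3, -1) → u=-17, v=8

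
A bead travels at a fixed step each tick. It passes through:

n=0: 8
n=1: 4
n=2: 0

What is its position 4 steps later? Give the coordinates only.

-16

Each step adds -4 to the position.
step 3: 0 − 4 → -4
step 4: -4 − 4 → -8
step 5: -8 − 4 → -12
step 6: -12 − 4 → -16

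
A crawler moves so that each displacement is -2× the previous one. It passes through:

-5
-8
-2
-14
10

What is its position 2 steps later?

58

The jumps are -3, +6, -12, +24 — a geometric progression with ratio -2.
step 5: 10 − 48 → -38
step 6: -38 + 96 → 58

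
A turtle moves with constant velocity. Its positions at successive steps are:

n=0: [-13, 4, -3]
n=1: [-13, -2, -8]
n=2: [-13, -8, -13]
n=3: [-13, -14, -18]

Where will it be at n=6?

The position changes by [+0, -6, -5] every step.
step 4: [-13, -14, -18] + [+0, -6, -5] → [-13, -20, -23]
step 5: [-13, -20, -23] + [+0, -6, -5] → [-13, -26, -28]
step 6: [-13, -26, -28] + [+0, -6, -5] → [-13, -32, -33]

[-13, -32, -33]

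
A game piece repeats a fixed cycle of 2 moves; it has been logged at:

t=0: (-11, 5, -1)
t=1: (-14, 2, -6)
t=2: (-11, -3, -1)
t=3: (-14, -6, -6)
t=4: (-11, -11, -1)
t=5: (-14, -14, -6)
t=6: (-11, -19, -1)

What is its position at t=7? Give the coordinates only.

(-14, -22, -6)

The moves between consecutive positions are (-3, -3, -5), (+3, -5, +5), (-3, -3, -5), (+3, -5, +5), (-3, -3, -5), (+3, -5, +5); they repeat the 2-cycle [(-3, -3, -5), (+3, -5, +5)].
step 7: apply (-3, -3, -5) → (-14, -22, -6)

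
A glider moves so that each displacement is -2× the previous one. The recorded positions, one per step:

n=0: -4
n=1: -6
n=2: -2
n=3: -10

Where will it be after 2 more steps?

-26

Consecutive displacements -2, +4, -8 scale by a factor of -2 each step.
step 4: -10 + 16 → 6
step 5: 6 − 32 → -26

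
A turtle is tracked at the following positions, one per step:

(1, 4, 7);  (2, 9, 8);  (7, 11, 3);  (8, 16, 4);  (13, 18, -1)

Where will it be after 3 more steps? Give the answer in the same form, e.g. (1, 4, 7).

Differencing gives (+1, +5, +1), (+5, +2, -5), (+1, +5, +1), (+5, +2, -5). This is the pattern (+1, +5, +1), (+5, +2, -5) repeated.
step 5: apply (+1, +5, +1) → (14, 23, 0)
step 6: apply (+5, +2, -5) → (19, 25, -5)
step 7: apply (+1, +5, +1) → (20, 30, -4)

(20, 30, -4)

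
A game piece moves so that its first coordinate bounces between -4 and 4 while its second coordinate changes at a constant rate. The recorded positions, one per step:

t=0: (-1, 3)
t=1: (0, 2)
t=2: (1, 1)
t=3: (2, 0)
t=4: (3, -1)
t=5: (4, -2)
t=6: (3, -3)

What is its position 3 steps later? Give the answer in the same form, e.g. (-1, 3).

(0, -6)

The first coordinate travels 1 per step and bounces off the walls at -4 and 4.
  step 7: 3 → 2
  step 8: 2 → 1
  step 9: 1 → 0
The second coordinate changes by -1 each step: at step 9 it is -6.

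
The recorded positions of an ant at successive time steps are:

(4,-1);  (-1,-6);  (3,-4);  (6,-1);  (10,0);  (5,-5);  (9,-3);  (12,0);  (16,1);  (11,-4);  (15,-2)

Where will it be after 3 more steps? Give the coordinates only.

(17,-3)

Step-to-step displacements: (-5,-5), (+4,+2), (+3,+3), (+4,+1), (-5,-5), (+4,+2), (+3,+3), (+4,+1), (-5,-5), (+4,+2) — a repeating cycle of length 4.
step 11: apply (+3,+3) → (18,1)
step 12: apply (+4,+1) → (22,2)
step 13: apply (-5,-5) → (17,-3)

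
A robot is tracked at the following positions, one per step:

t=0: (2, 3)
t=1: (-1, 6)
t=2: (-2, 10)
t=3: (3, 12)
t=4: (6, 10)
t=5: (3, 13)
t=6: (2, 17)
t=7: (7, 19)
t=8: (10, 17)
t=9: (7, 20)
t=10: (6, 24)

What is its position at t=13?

(11, 27)

Differencing gives (-3, +3), (-1, +4), (+5, +2), (+3, -2), (-3, +3), (-1, +4), (+5, +2), (+3, -2), (-3, +3), (-1, +4). This is the pattern (-3, +3), (-1, +4), (+5, +2), (+3, -2) repeated.
step 11: apply (+5, +2) → (11, 26)
step 12: apply (+3, -2) → (14, 24)
step 13: apply (-3, +3) → (11, 27)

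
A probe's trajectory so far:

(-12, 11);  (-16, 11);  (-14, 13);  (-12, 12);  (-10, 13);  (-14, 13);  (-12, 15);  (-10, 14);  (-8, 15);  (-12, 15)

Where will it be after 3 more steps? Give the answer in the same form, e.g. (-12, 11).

(-6, 17)

Step-to-step displacements: (-4, +0), (+2, +2), (+2, -1), (+2, +1), (-4, +0), (+2, +2), (+2, -1), (+2, +1), (-4, +0) — a repeating cycle of length 4.
step 10: apply (+2, +2) → (-10, 17)
step 11: apply (+2, -1) → (-8, 16)
step 12: apply (+2, +1) → (-6, 17)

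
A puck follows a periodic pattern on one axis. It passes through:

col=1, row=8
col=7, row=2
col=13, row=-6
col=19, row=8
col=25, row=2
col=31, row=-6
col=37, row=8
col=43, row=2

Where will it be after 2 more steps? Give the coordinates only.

The col coordinate changes by +6 each step, so at step 9 it is 1 + 9·(6) = 55.
The row coordinate repeats the cycle [8, 2, -6] with period 3; step 9 mod 3 = 0, giving 8.

col=55, row=8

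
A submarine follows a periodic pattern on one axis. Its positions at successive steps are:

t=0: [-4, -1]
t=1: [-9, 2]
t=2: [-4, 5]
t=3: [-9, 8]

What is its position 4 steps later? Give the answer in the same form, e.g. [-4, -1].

The first coordinate repeats the cycle [-4, -9] with period 2; step 7 mod 2 = 1, giving -9.
The second coordinate changes by +3 each step, so at step 7 it is -1 + 7·(3) = 20.

[-9, 20]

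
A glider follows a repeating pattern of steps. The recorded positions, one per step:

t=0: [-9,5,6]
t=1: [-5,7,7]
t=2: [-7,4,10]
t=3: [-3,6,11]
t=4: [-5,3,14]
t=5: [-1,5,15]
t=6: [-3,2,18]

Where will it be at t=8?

Step-to-step displacements: [+4,+2,+1], [-2,-3,+3], [+4,+2,+1], [-2,-3,+3], [+4,+2,+1], [-2,-3,+3] — a repeating cycle of length 2.
step 7: apply [+4,+2,+1] → [1,4,19]
step 8: apply [-2,-3,+3] → [-1,1,22]

[-1,1,22]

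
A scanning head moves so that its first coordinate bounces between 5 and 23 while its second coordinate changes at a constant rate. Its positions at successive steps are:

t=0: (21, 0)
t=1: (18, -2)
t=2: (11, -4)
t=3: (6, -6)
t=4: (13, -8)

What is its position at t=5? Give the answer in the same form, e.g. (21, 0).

The first coordinate travels 7 per step and bounces off the walls at 5 and 23.
  step 5: 13 → 20
The second coordinate changes by -2 each step: at step 5 it is -10.

(20, -10)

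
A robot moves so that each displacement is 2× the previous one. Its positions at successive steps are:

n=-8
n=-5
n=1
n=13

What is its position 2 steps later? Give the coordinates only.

n=85

Consecutive displacements +3, +6, +12 scale by a factor of 2 each step.
step 4: 13 + 24 → n=37
step 5: 37 + 48 → n=85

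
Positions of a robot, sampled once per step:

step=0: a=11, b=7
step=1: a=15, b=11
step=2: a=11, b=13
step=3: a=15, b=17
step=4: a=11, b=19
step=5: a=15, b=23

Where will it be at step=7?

a=15, b=29

Step-to-step displacements: (+4,+4), (-4,+2), (+4,+4), (-4,+2), (+4,+4) — a repeating cycle of length 2.
step 6: apply (-4,+2) → a=11, b=25
step 7: apply (+4,+4) → a=15, b=29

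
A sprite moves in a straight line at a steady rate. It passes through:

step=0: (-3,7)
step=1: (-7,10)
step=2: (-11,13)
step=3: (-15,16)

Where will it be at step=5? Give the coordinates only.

The position changes by (-4,+3) every step.
step 4: (-15,16) + (-4,+3) → (-19,19)
step 5: (-19,19) + (-4,+3) → (-23,22)

(-23,22)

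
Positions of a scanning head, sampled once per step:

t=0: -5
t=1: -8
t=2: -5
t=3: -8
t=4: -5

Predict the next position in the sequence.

-8

Consecutive displacements -3, +3, -3, +3 scale by a factor of -1 each step.
step 5: -5 − 3 → -8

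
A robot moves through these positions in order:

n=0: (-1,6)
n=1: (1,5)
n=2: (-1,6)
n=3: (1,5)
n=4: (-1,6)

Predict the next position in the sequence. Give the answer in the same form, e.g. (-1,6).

Step-to-step displacements: (+2,-1), (-2,+1), (+2,-1), (-2,+1); each is -1× the previous.
step 5: (-1,6) + (+2,-1) → (1,5)

(1,5)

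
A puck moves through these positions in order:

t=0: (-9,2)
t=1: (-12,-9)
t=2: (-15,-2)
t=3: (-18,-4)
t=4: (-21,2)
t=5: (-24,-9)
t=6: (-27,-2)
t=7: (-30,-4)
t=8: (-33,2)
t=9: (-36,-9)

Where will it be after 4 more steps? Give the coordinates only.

First: linear, -3 per step → -48 at step 13.
Second: cycles through 2, -9, -2, -4 every 4 steps. Step 13 lands at position 1 of the cycle → -9.

(-48,-9)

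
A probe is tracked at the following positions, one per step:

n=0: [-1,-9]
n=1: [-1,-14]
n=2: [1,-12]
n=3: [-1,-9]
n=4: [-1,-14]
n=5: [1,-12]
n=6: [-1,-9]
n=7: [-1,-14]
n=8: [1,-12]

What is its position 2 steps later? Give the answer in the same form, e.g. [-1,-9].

[-1,-14]

The moves between consecutive positions are [+0,-5], [+2,+2], [-2,+3], [+0,-5], [+2,+2], [-2,+3], [+0,-5], [+2,+2]; they repeat the 3-cycle [[+0,-5], [+2,+2], [-2,+3]].
step 9: apply [-2,+3] → [-1,-9]
step 10: apply [+0,-5] → [-1,-14]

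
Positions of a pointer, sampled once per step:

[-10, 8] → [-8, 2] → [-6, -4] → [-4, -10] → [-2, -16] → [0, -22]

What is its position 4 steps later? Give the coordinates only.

[8, -46]

The position changes by [+2, -6] every step.
step 6: [0, -22] + [+2, -6] → [2, -28]
step 7: [2, -28] + [+2, -6] → [4, -34]
step 8: [4, -34] + [+2, -6] → [6, -40]
step 9: [6, -40] + [+2, -6] → [8, -46]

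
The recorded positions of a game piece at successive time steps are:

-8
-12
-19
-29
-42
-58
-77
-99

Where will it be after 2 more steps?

-152

First differences are -4, -7, -10, -13, -16, -19, -22; their common second difference is -3 (constant acceleration).
step 8: -99 − 25 → -124
step 9: -124 − 28 → -152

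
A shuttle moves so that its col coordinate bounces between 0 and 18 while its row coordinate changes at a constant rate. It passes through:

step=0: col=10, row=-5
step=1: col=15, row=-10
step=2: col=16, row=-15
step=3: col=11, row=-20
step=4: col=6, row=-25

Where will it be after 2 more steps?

col=4, row=-35

The col coordinate travels 5 per step and bounces off the walls at 0 and 18.
  step 5: 6 → 1
  step 6: 1 → 4
The row coordinate changes by -5 each step: at step 6 it is -35.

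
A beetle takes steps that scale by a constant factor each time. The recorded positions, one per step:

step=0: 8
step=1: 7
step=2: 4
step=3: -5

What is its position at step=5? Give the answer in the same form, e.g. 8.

-113

Consecutive displacements -1, -3, -9 scale by a factor of 3 each step.
step 4: -5 − 27 → -32
step 5: -32 − 81 → -113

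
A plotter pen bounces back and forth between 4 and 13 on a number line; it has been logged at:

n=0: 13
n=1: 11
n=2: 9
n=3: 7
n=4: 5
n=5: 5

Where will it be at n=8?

The value reflects between 4 and 13, moving 2 per step.
  step 6: 5 → 7
  step 7: 7 → 9
  step 8: 9 → 11

11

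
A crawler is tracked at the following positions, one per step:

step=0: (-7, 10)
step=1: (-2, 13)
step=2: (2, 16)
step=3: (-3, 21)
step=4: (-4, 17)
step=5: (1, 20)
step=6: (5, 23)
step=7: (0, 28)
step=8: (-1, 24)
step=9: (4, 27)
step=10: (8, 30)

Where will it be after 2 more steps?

(2, 31)

Differencing gives (+5, +3), (+4, +3), (-5, +5), (-1, -4), (+5, +3), (+4, +3), (-5, +5), (-1, -4), (+5, +3), (+4, +3). This is the pattern (+5, +3), (+4, +3), (-5, +5), (-1, -4) repeated.
step 11: apply (-5, +5) → (3, 35)
step 12: apply (-1, -4) → (2, 31)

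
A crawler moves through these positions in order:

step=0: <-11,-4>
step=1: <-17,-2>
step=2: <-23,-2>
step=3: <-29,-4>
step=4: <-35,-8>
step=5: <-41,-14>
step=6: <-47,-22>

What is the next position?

First differences are <-6,+2>, <-6,+0>, <-6,-2>, <-6,-4>, <-6,-6>, <-6,-8>; their common second difference is <+0,-2> (constant acceleration).
step 7: <-47,-22> + <-6,-10> → <-53,-32>

<-53,-32>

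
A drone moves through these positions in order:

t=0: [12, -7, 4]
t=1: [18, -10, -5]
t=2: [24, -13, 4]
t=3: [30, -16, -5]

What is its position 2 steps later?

First: linear, +6 per step → 42 at step 5.
Second: linear, -3 per step → -22 at step 5.
Third: cycles through 4, -5 every 2 steps. Step 5 lands at position 1 of the cycle → -5.

[42, -22, -5]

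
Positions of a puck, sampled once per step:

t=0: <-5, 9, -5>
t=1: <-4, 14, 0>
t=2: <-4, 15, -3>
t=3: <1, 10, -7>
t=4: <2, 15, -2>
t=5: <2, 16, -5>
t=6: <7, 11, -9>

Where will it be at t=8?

<8, 17, -7>

Step-to-step displacements: <+1, +5, +5>, <+0, +1, -3>, <+5, -5, -4>, <+1, +5, +5>, <+0, +1, -3>, <+5, -5, -4> — a repeating cycle of length 3.
step 7: apply <+1, +5, +5> → <8, 16, -4>
step 8: apply <+0, +1, -3> → <8, 17, -7>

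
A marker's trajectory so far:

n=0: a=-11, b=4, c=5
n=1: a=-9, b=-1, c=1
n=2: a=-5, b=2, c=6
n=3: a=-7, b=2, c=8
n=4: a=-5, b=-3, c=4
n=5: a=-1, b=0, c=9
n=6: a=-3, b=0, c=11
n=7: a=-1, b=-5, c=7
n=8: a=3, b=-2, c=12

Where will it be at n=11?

Differencing gives (+2,-5,-4), (+4,+3,+5), (-2,+0,+2), (+2,-5,-4), (+4,+3,+5), (-2,+0,+2), (+2,-5,-4), (+4,+3,+5). This is the pattern (+2,-5,-4), (+4,+3,+5), (-2,+0,+2) repeated.
step 9: apply (-2,+0,+2) → a=1, b=-2, c=14
step 10: apply (+2,-5,-4) → a=3, b=-7, c=10
step 11: apply (+4,+3,+5) → a=7, b=-4, c=15

a=7, b=-4, c=15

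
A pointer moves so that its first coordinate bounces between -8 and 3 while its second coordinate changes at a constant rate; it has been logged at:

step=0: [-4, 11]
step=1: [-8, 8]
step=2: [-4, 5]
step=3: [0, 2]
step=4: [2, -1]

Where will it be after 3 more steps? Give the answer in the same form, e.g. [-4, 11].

[-6, -10]

The first coordinate reflects between -8 and 3, moving 4 per step.
  step 5: 2 → -2
  step 6: -2 → -6
  step 7: -6 → -6
The second coordinate changes by -3 each step: at step 7 it is -10.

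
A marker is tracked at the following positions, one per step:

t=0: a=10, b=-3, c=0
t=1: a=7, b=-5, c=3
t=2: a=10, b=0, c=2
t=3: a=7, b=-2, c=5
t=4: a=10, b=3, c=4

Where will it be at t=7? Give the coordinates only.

Step-to-step displacements: (-3, -2, +3), (+3, +5, -1), (-3, -2, +3), (+3, +5, -1) — a repeating cycle of length 2.
step 5: apply (-3, -2, +3) → a=7, b=1, c=7
step 6: apply (+3, +5, -1) → a=10, b=6, c=6
step 7: apply (-3, -2, +3) → a=7, b=4, c=9

a=7, b=4, c=9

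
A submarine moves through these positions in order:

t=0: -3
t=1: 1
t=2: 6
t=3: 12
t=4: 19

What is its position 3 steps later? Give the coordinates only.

First differences are +4, +5, +6, +7; their common second difference is +1 (constant acceleration).
step 5: 19 + 8 → 27
step 6: 27 + 9 → 36
step 7: 36 + 10 → 46

46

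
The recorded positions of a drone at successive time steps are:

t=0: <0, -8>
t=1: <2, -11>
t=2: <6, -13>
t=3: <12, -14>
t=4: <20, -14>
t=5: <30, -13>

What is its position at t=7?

<56, -8>

Taking differences between consecutive positions: <+2, -3>, <+4, -2>, <+6, -1>, <+8, +0>, <+10, +1>. These grow by <+2, +1> each step.
step 6: <30, -13> + <+12, +2> → <42, -11>
step 7: <42, -11> + <+14, +3> → <56, -8>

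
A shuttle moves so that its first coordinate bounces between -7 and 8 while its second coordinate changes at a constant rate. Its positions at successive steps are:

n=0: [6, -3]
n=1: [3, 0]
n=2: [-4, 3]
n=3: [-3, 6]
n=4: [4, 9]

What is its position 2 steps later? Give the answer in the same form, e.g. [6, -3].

The first coordinate travels 7 per step and bounces off the walls at -7 and 8.
  step 5: 4 → 5
  step 6: 5 → -2
The second coordinate changes by +3 each step: at step 6 it is 15.

[-2, 15]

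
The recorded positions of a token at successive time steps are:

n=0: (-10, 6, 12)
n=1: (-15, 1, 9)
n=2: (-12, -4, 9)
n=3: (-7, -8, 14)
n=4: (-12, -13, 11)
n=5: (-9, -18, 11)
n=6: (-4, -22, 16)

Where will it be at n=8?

Differencing gives (-5, -5, -3), (+3, -5, +0), (+5, -4, +5), (-5, -5, -3), (+3, -5, +0), (+5, -4, +5). This is the pattern (-5, -5, -3), (+3, -5, +0), (+5, -4, +5) repeated.
step 7: apply (-5, -5, -3) → (-9, -27, 13)
step 8: apply (+3, -5, +0) → (-6, -32, 13)

(-6, -32, 13)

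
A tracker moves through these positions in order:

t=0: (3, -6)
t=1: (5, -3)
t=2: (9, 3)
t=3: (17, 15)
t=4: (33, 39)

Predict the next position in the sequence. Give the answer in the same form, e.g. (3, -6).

The jumps are (+2, +3), (+4, +6), (+8, +12), (+16, +24) — a geometric progression with ratio 2.
step 5: (33, 39) + (+32, +48) → (65, 87)

(65, 87)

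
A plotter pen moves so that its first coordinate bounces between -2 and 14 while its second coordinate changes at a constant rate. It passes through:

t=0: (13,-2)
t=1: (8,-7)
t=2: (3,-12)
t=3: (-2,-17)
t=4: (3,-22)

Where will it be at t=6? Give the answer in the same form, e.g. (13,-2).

The first coordinate travels 5 per step and bounces off the walls at -2 and 14.
  step 5: 3 → 8
  step 6: 8 → 13
The second coordinate changes by -5 each step: at step 6 it is -32.

(13,-32)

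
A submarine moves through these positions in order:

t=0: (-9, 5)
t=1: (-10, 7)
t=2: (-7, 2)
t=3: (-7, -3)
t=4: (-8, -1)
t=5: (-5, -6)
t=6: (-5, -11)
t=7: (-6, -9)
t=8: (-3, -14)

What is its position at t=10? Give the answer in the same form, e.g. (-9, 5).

(-4, -17)

Step-to-step displacements: (-1, +2), (+3, -5), (+0, -5), (-1, +2), (+3, -5), (+0, -5), (-1, +2), (+3, -5) — a repeating cycle of length 3.
step 9: apply (+0, -5) → (-3, -19)
step 10: apply (-1, +2) → (-4, -17)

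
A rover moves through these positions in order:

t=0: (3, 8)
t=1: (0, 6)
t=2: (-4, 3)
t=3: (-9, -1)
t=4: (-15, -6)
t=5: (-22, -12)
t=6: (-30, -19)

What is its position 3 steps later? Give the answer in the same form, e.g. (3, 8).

(-60, -46)

Successive displacements: (-3, -2), (-4, -3), (-5, -4), (-6, -5), (-7, -6), (-8, -7) — each changes by (-1, -1).
step 7: (-30, -19) + (-9, -8) → (-39, -27)
step 8: (-39, -27) + (-10, -9) → (-49, -36)
step 9: (-49, -36) + (-11, -10) → (-60, -46)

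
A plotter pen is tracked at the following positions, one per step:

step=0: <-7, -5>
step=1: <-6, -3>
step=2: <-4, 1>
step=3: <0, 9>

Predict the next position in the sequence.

Consecutive displacements <+1, +2>, <+2, +4>, <+4, +8> scale by a factor of 2 each step.
step 4: <0, 9> + <+8, +16> → <8, 25>

<8, 25>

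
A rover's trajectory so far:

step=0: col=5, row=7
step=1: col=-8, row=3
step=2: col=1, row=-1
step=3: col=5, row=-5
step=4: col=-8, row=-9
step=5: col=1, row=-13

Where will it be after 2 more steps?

col=-8, row=-21

The col coordinate repeats the cycle [5, -8, 1] with period 3; step 7 mod 3 = 1, giving -8.
The row coordinate changes by -4 each step, so at step 7 it is 7 + 7·(-4) = -21.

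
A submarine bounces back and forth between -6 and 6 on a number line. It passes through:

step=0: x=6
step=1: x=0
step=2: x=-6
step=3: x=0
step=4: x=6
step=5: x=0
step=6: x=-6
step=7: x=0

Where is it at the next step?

x=6

The value reflects between -6 and 6, moving 6 per step.
  step 8: 0 → 6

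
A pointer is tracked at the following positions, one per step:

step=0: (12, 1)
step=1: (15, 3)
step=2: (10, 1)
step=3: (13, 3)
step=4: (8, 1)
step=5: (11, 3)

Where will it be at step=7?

Step-to-step displacements: (+3, +2), (-5, -2), (+3, +2), (-5, -2), (+3, +2) — a repeating cycle of length 2.
step 6: apply (-5, -2) → (6, 1)
step 7: apply (+3, +2) → (9, 3)

(9, 3)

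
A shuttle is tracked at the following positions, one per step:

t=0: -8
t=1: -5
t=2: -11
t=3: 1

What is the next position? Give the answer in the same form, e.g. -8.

-23

Consecutive displacements +3, -6, +12 scale by a factor of -2 each step.
step 4: 1 − 24 → -23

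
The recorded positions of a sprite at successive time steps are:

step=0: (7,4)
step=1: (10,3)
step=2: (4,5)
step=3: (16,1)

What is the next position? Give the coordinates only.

(-8,9)

The jumps are (+3,-1), (-6,+2), (+12,-4) — a geometric progression with ratio -2.
step 4: (16,1) + (-24,+8) → (-8,9)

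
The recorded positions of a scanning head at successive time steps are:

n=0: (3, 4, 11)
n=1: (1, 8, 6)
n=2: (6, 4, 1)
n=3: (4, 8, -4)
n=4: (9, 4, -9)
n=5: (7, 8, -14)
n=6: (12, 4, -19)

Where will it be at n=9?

The moves between consecutive positions are (-2, +4, -5), (+5, -4, -5), (-2, +4, -5), (+5, -4, -5), (-2, +4, -5), (+5, -4, -5); they repeat the 2-cycle [(-2, +4, -5), (+5, -4, -5)].
step 7: apply (-2, +4, -5) → (10, 8, -24)
step 8: apply (+5, -4, -5) → (15, 4, -29)
step 9: apply (-2, +4, -5) → (13, 8, -34)

(13, 8, -34)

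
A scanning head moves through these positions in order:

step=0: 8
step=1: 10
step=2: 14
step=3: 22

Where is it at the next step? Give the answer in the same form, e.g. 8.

38

Consecutive displacements +2, +4, +8 scale by a factor of 2 each step.
step 4: 22 + 16 → 38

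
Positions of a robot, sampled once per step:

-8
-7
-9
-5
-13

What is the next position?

3

Step-to-step displacements: +1, -2, +4, -8; each is -2× the previous.
step 5: -13 + 16 → 3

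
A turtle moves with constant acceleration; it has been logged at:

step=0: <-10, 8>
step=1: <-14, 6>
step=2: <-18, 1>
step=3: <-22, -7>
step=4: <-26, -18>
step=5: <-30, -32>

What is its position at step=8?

Successive displacements: <-4, -2>, <-4, -5>, <-4, -8>, <-4, -11>, <-4, -14> — each changes by <+0, -3>.
step 6: <-30, -32> + <-4, -17> → <-34, -49>
step 7: <-34, -49> + <-4, -20> → <-38, -69>
step 8: <-38, -69> + <-4, -23> → <-42, -92>

<-42, -92>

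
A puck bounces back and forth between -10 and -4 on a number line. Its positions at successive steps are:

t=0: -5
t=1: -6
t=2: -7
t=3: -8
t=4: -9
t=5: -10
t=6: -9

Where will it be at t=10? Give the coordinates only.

-5

The value reflects between -10 and -4, moving 1 per step.
  step 7: -9 → -8
  step 8: -8 → -7
  step 9: -7 → -6
  step 10: -6 → -5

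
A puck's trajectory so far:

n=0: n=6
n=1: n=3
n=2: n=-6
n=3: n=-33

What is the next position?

n=-114

The jumps are -3, -9, -27 — a geometric progression with ratio 3.
step 4: -33 − 81 → n=-114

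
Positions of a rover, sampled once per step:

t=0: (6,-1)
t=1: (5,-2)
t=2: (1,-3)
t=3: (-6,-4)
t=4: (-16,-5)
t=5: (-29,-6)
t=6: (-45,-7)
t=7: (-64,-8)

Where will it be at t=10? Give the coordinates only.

Taking differences between consecutive positions: (-1,-1), (-4,-1), (-7,-1), (-10,-1), (-13,-1), (-16,-1), (-19,-1). These grow by (-3,+0) each step.
step 8: (-64,-8) + (-22,-1) → (-86,-9)
step 9: (-86,-9) + (-25,-1) → (-111,-10)
step 10: (-111,-10) + (-28,-1) → (-139,-11)

(-139,-11)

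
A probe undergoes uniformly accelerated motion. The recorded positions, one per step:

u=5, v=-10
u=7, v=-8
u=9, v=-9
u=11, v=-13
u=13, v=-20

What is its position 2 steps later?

u=17, v=-43

Taking differences between consecutive positions: (+2, +2), (+2, -1), (+2, -4), (+2, -7). These grow by (+0, -3) each step.
step 5: u=13, v=-20 + (+2, -10) → u=15, v=-30
step 6: u=15, v=-30 + (+2, -13) → u=17, v=-43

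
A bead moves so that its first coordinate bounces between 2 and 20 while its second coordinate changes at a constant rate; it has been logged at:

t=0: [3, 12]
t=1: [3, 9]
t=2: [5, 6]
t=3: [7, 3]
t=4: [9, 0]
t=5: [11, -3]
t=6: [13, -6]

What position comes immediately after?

The first coordinate travels 2 per step and bounces off the walls at 2 and 20.
  step 7: 13 → 15
The second coordinate changes by -3 each step: at step 7 it is -9.

[15, -9]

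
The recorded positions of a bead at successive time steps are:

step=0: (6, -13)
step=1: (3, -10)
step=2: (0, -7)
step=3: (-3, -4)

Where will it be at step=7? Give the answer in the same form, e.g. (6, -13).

(-15, 8)

Constant displacement of (-3, +3) per step.
step 4: (-3, -4) + (-3, +3) → (-6, -1)
step 5: (-6, -1) + (-3, +3) → (-9, 2)
step 6: (-9, 2) + (-3, +3) → (-12, 5)
step 7: (-12, 5) + (-3, +3) → (-15, 8)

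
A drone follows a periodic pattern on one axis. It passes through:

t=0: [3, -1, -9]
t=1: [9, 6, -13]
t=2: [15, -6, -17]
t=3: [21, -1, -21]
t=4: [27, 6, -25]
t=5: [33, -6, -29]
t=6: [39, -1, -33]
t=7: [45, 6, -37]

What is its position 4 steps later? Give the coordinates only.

The first coordinate changes by +6 each step, so at step 11 it is 3 + 11·(6) = 69.
The second coordinate repeats the cycle [-1, 6, -6] with period 3; step 11 mod 3 = 2, giving -6.
The third coordinate changes by -4 each step, so at step 11 it is -9 + 11·(-4) = -53.

[69, -6, -53]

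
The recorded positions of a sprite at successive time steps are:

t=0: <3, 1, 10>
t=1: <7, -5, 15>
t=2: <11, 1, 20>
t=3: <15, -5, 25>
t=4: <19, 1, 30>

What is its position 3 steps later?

<31, -5, 45>

First: linear, +4 per step → 31 at step 7.
Second: cycles through 1, -5 every 2 steps. Step 7 lands at position 1 of the cycle → -5.
Third: linear, +5 per step → 45 at step 7.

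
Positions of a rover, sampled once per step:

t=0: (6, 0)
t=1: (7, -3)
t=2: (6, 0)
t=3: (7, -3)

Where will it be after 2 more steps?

Consecutive displacements (+1, -3), (-1, +3), (+1, -3) scale by a factor of -1 each step.
step 4: (7, -3) + (-1, +3) → (6, 0)
step 5: (6, 0) + (+1, -3) → (7, -3)

(7, -3)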